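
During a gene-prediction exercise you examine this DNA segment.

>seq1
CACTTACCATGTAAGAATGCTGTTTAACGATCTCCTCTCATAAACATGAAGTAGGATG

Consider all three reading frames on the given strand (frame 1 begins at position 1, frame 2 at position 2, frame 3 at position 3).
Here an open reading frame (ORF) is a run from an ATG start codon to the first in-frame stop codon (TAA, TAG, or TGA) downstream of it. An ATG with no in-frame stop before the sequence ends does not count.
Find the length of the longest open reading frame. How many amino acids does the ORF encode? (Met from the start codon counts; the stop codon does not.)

Frame 1: CAC TTA CCA TGT AAG AAT GCT GTT TAA CGA TCT CCT CTC ATA AAC ATG AAG TAG GAT — ATG at 46, stop TAG at 52 → 9 nt.
Frame 2: ACT TAC CAT GTA AGA ATG CTG TTT AAC GAT CTC CTC TCA TAA ACA TGA AGT AGG ATG — ATG at 17, stop TAA at 41 → 27 nt.
Frame 3: CTT ACC ATG TAA GAA TGC TGT TTA ACG ATC TCC TCT CAT AAA CAT GAA GTA GGA — ATG at 9, stop TAA at 12 → 6 nt.
Longest: frame 2, positions 17–43, 27 nt = 9 codons = 8 aa. → 8 amino acids.

8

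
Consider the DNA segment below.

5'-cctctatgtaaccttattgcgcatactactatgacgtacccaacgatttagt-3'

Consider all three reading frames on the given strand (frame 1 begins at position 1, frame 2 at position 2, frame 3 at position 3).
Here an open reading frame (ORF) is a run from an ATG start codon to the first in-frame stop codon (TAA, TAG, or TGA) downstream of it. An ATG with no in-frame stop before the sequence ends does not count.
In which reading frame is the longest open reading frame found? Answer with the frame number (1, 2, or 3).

Frame 1: CCT CTA TGT AAC CTT ATT GCG CAT ACT ACT ATG ACG TAC CCA ACG ATT TAG — ATG at 31, stop TAG at 49 → 21 nt.
Frame 2: CTC TAT GTA ACC TTA TTG CGC ATA CTA CTA TGA CGT ACC CAA CGA TTT AGT — no ATG→stop ORF.
Frame 3: TCT ATG TAA CCT TAT TGC GCA TAC TAC TAT GAC GTA CCC AAC GAT TTA — ATG at 6, stop TAA at 9 → 6 nt.
Longest ORF is 21 nt in frame 1 (positions 31–51).

1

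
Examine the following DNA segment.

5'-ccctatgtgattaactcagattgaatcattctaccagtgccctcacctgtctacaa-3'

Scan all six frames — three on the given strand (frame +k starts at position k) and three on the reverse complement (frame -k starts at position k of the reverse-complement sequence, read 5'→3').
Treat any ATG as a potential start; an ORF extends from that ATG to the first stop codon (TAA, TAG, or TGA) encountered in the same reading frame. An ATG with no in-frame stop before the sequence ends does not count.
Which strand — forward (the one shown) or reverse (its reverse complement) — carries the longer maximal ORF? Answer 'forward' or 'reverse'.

Reverse complement (5'→3'): TTGTAGACAGGTGAGGGCACTGGTAGAATGATTCAATCTGAGTTAATCACATAGGG
Frame +1: CCC TAT GTG ATT AAC TCA GAT TGA ATC ATT CTA CCA GTG CCC TCA CCT GTC TAC — no ATG→stop ORF.
Frame +2: CCT ATG TGA TTA ACT CAG ATT GAA TCA TTC TAC CAG TGC CCT CAC CTG TCT ACA — ATG at 5, stop TGA at 8 → 6 nt.
Frame +3: CTA TGT GAT TAA CTC AGA TTG AAT CAT TCT ACC AGT GCC CTC ACC TGT CTA CAA — no ATG→stop ORF.
Frame -1: TTG TAG ACA GGT GAG GGC ACT GGT AGA ATG ATT CAA TCT GAG TTA ATC ACA TAG — ATG at 28, stop TAG at 52 → 27 nt.
Frame -2: TGT AGA CAG GTG AGG GCA CTG GTA GAA TGA TTC AAT CTG AGT TAA TCA CAT AGG — no ATG→stop ORF.
Frame -3: GTA GAC AGG TGA GGG CAC TGG TAG AAT GAT TCA ATC TGA GTT AAT CAC ATA GGG — no ATG→stop ORF.
Forward-strand max 6 nt; reverse-strand max 27 nt. The reverse strand has the longer ORF.

reverse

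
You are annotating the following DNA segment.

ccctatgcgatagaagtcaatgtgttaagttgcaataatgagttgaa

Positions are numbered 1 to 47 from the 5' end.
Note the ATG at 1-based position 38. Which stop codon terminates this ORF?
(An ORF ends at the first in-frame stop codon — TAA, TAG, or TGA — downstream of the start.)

Codons from position 38: ATG (38–40), AGT (41–43), TGA (44–46).
The first in-frame stop codon is TGA.

TGA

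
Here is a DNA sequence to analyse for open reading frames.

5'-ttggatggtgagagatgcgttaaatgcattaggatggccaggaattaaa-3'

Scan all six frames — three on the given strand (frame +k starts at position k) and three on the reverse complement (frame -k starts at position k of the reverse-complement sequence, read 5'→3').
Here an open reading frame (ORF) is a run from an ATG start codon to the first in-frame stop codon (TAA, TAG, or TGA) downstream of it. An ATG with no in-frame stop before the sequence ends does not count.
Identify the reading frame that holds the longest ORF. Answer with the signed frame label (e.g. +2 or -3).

Reverse complement (5'→3'): TTTAATTCCTGGCCATCCTAATGCATTTAACGCATCTCTCACCATCCAA
Frame +1: TTG GAT GGT GAG AGA TGC GTT AAA TGC ATT AGG ATG GCC AGG AAT TAA — ATG at 34, stop TAA at 46 → 15 nt.
Frame +2: TGG ATG GTG AGA GAT GCG TTA AAT GCA TTA GGA TGG CCA GGA ATT AAA — no ATG→stop ORF.
Frame +3: GGA TGG TGA GAG ATG CGT TAA ATG CAT TAG GAT GGC CAG GAA TTA — ATG at 15, stop TAA at 21 → 9 nt; ATG at 24, stop TAG at 30 → 9 nt.
Frame -1: TTT AAT TCC TGG CCA TCC TAA TGC ATT TAA CGC ATC TCT CAC CAT CCA — no ATG→stop ORF.
Frame -2: TTA ATT CCT GGC CAT CCT AAT GCA TTT AAC GCA TCT CTC ACC ATC CAA — no ATG→stop ORF.
Frame -3: TAA TTC CTG GCC ATC CTA ATG CAT TTA ACG CAT CTC TCA CCA TCC — no ATG→stop ORF.
Longest ORF is 15 nt in frame +1 (positions 34–48).

+1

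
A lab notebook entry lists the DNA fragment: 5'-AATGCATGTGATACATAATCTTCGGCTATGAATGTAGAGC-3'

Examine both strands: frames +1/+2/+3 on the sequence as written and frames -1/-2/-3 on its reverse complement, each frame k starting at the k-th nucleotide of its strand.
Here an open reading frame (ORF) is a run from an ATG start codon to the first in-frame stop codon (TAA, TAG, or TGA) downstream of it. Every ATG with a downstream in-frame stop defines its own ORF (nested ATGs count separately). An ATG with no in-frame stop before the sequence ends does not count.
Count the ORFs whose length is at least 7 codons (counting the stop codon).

Reverse complement (5'→3'): GCTCTACATTCATAGCCGAAGATTATGTATCACATGCATT
Frame +1: AAT GCA TGT GAT ACA TAA TCT TCG GCT ATG AAT GTA GAG — no ATG→stop ORF.
Frame +2: ATG CAT GTG ATA CAT AAT CTT CGG CTA TGA ATG TAG AGC — ATG at 2, stop TGA at 29 → 30 nt; ATG at 32, stop TAG at 35 → 6 nt.
Frame +3: TGC ATG TGA TAC ATA ATC TTC GGC TAT GAA TGT AGA — ATG at 6, stop TGA at 9 → 6 nt.
Frame -1: GCT CTA CAT TCA TAG CCG AAG ATT ATG TAT CAC ATG CAT — no ATG→stop ORF.
Frame -2: CTC TAC ATT CAT AGC CGA AGA TTA TGT ATC ACA TGC ATT — no ATG→stop ORF.
Frame -3: TCT ACA TTC ATA GCC GAA GAT TAT GTA TCA CAT GCA — no ATG→stop ORF.
ORFs ≥ 7 codons: frame +2 2–31 (10 codons). Count = 1.

1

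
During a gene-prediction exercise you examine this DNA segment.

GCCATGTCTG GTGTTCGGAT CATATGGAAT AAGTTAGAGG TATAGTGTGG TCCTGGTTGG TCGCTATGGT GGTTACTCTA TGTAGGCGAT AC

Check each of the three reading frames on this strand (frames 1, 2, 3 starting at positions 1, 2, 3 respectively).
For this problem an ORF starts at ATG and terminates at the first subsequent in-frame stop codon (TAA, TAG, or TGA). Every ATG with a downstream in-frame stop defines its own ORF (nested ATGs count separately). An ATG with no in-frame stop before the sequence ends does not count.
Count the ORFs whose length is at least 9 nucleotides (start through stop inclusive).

2

Frame 1: GCC ATG TCT GGT GTT CGG ATC ATA TGG AAT AAG TTA GAG GTA TAG TGT GGT CCT GGT TGG TCG CTA TGG TGG TTA CTC TAT GTA GGC GAT — ATG at 4, stop TAG at 43 → 42 nt.
Frame 2: CCA TGT CTG GTG TTC GGA TCA TAT GGA ATA AGT TAG AGG TAT AGT GTG GTC CTG GTT GGT CGC TAT GGT GGT TAC TCT ATG TAG GCG ATA — ATG at 80, stop TAG at 83 → 6 nt.
Frame 3: CAT GTC TGG TGT TCG GAT CAT ATG GAA TAA GTT AGA GGT ATA GTG TGG TCC TGG TTG GTC GCT ATG GTG GTT ACT CTA TGT AGG CGA TAC — ATG at 24, stop TAA at 30 → 9 nt.
ORFs ≥ 9 nucleotides: frame 1 4–45 (42 nucleotides), frame 3 24–32 (9 nucleotides). Count = 2.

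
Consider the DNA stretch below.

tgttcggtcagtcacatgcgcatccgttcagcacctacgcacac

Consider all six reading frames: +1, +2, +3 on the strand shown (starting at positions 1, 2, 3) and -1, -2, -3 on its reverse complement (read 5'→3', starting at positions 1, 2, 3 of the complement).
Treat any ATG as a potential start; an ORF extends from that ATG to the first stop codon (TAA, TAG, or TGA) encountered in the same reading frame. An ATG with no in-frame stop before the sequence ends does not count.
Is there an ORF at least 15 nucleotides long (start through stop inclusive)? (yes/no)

Reverse complement (5'→3'): GTGTGCGTAGGTGCTGAACGGATGCGCATGTGACTGACCGAACA
Frame +1: TGT TCG GTC AGT CAC ATG CGC ATC CGT TCA GCA CCT ACG CAC — no ATG→stop ORF.
Frame +2: GTT CGG TCA GTC ACA TGC GCA TCC GTT CAG CAC CTA CGC ACA — no ATG→stop ORF.
Frame +3: TTC GGT CAG TCA CAT GCG CAT CCG TTC AGC ACC TAC GCA CAC — no ATG→stop ORF.
Frame -1: GTG TGC GTA GGT GCT GAA CGG ATG CGC ATG TGA CTG ACC GAA — ATG at 22, stop TGA at 31 → 12 nt; ATG at 28, stop TGA at 31 → 6 nt.
Frame -2: TGT GCG TAG GTG CTG AAC GGA TGC GCA TGT GAC TGA CCG AAC — no ATG→stop ORF.
Frame -3: GTG CGT AGG TGC TGA ACG GAT GCG CAT GTG ACT GAC CGA ACA — no ATG→stop ORF.
Largest ORF found is 12 nucleotides < 15, so no.

no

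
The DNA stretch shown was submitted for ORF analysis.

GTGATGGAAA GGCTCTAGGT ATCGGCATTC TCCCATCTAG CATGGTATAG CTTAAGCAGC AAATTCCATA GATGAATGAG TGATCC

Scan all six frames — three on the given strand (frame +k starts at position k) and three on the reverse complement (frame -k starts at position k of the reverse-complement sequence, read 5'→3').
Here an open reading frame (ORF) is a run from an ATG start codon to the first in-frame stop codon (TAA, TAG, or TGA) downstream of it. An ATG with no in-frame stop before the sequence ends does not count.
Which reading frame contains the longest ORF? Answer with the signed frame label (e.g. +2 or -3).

Reverse complement (5'→3'): GGATCACTCATTCATCTATGGAATTTGCTGCTTAAGCTATACCATGCTAGATGGGAGAATGCCGATACCTAGAGCCTTTCCATCAC
Frame +1: GTG ATG GAA AGG CTC TAG GTA TCG GCA TTC TCC CAT CTA GCA TGG TAT AGC TTA AGC AGC AAA TTC CAT AGA TGA ATG AGT GAT — ATG at 4, stop TAG at 16 → 15 nt.
Frame +2: TGA TGG AAA GGC TCT AGG TAT CGG CAT TCT CCC ATC TAG CAT GGT ATA GCT TAA GCA GCA AAT TCC ATA GAT GAA TGA GTG ATC — no ATG→stop ORF.
Frame +3: GAT GGA AAG GCT CTA GGT ATC GGC ATT CTC CCA TCT AGC ATG GTA TAG CTT AAG CAG CAA ATT CCA TAG ATG AAT GAG TGA TCC — ATG at 42, stop TAG at 48 → 9 nt; ATG at 72, stop TGA at 81 → 12 nt.
Frame -1: GGA TCA CTC ATT CAT CTA TGG AAT TTG CTG CTT AAG CTA TAC CAT GCT AGA TGG GAG AAT GCC GAT ACC TAG AGC CTT TCC ATC — no ATG→stop ORF.
Frame -2: GAT CAC TCA TTC ATC TAT GGA ATT TGC TGC TTA AGC TAT ACC ATG CTA GAT GGG AGA ATG CCG ATA CCT AGA GCC TTT CCA TCA — no ATG→stop ORF.
Frame -3: ATC ACT CAT TCA TCT ATG GAA TTT GCT GCT TAA GCT ATA CCA TGC TAG ATG GGA GAA TGC CGA TAC CTA GAG CCT TTC CAT CAC — ATG at 18, stop TAA at 33 → 18 nt.
Longest ORF is 18 nt in frame -3 (positions 18–35).

-3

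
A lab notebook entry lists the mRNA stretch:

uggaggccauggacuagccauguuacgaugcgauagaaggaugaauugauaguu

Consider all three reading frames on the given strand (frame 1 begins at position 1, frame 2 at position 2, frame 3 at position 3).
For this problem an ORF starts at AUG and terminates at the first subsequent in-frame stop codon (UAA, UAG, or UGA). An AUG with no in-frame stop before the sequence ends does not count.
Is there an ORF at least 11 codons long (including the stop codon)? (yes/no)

no

Frame 1: UGG AGG CCA UGG ACU AGC CAU GUU ACG AUG CGA UAG AAG GAU GAA UUG AUA GUU — AUG at 28, stop UAG at 34 → 9 nt.
Frame 2: GGA GGC CAU GGA CUA GCC AUG UUA CGA UGC GAU AGA AGG AUG AAU UGA UAG — AUG at 20, stop UGA at 47 → 30 nt; AUG at 41, stop UGA at 47 → 9 nt.
Frame 3: GAG GCC AUG GAC UAG CCA UGU UAC GAU GCG AUA GAA GGA UGA AUU GAU AGU — AUG at 9, stop UAG at 15 → 9 nt.
Largest ORF found is 10 codons < 11, so no.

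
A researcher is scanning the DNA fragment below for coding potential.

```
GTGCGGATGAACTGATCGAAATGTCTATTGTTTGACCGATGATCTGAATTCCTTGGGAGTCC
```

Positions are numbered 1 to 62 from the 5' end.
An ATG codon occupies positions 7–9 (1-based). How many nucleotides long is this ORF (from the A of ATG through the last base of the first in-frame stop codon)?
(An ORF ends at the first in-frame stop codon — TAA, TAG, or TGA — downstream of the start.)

Codons from position 7: ATG (7–9), AAC (10–12), TGA (13–15).
TGA is the first in-frame stop; ORF spans 7–15, 9 nucleotides.

9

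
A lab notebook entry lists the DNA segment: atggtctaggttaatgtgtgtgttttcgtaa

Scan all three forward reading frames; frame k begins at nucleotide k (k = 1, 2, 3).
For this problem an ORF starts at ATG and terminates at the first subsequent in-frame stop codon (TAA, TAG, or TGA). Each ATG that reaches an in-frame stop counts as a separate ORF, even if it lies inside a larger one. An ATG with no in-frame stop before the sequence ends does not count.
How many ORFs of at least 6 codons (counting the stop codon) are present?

Frame 1: ATG GTC TAG GTT AAT GTG TGT GTT TTC GTA — ATG at 1, stop TAG at 7 → 9 nt.
Frame 2: TGG TCT AGG TTA ATG TGT GTG TTT TCG TAA — ATG at 14, stop TAA at 29 → 18 nt.
Frame 3: GGT CTA GGT TAA TGT GTG TGT TTT CGT — no ATG→stop ORF.
ORFs ≥ 6 codons: frame 2 14–31 (6 codons). Count = 1.

1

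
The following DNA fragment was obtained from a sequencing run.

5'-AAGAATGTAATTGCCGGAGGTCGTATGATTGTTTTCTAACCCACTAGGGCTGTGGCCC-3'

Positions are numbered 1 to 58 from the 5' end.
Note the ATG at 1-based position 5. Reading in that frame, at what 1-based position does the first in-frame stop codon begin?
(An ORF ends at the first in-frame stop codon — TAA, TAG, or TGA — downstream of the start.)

Codons from position 5: ATG (5–7), TAA (8–10).
TAA is a stop codon; it begins at position 8.

8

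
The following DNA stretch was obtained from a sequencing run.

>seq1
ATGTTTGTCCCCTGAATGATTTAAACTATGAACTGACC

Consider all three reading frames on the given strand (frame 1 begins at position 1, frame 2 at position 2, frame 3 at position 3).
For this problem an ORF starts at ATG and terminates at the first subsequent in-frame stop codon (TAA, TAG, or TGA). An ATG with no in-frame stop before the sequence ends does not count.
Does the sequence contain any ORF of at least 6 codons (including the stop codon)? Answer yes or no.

Frame 1: ATG TTT GTC CCC TGA ATG ATT TAA ACT ATG AAC TGA — ATG at 1, stop TGA at 13 → 15 nt; ATG at 16, stop TAA at 22 → 9 nt; ATG at 28, stop TGA at 34 → 9 nt.
Frame 2: TGT TTG TCC CCT GAA TGA TTT AAA CTA TGA ACT GAC — no ATG→stop ORF.
Frame 3: GTT TGT CCC CTG AAT GAT TTA AAC TAT GAA CTG ACC — no ATG→stop ORF.
Largest ORF found is 5 codons < 6, so no.

no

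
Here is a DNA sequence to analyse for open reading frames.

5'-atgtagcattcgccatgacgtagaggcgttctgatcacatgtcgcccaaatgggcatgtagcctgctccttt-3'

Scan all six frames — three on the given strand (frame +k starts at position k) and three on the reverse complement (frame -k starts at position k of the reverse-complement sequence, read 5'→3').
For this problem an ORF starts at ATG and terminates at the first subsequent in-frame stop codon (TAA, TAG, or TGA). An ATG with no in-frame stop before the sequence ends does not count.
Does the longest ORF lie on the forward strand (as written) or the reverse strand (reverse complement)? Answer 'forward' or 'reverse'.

forward

Reverse complement (5'→3'): AAAGGAGCAGGCTACATGCCCATTTGGGCGACATGTGATCAGAACGCCTCTACGTCATGGCGAATGCTACAT
Frame +1: ATG TAG CAT TCG CCA TGA CGT AGA GGC GTT CTG ATC ACA TGT CGC CCA AAT GGG CAT GTA GCC TGC TCC TTT — ATG at 1, stop TAG at 4 → 6 nt.
Frame +2: TGT AGC ATT CGC CAT GAC GTA GAG GCG TTC TGA TCA CAT GTC GCC CAA ATG GGC ATG TAG CCT GCT CCT — ATG at 50, stop TAG at 59 → 12 nt; ATG at 56, stop TAG at 59 → 6 nt.
Frame +3: GTA GCA TTC GCC ATG ACG TAG AGG CGT TCT GAT CAC ATG TCG CCC AAA TGG GCA TGT AGC CTG CTC CTT — ATG at 15, stop TAG at 21 → 9 nt.
Frame -1: AAA GGA GCA GGC TAC ATG CCC ATT TGG GCG ACA TGT GAT CAG AAC GCC TCT ACG TCA TGG CGA ATG CTA CAT — no ATG→stop ORF.
Frame -2: AAG GAG CAG GCT ACA TGC CCA TTT GGG CGA CAT GTG ATC AGA ACG CCT CTA CGT CAT GGC GAA TGC TAC — no ATG→stop ORF.
Frame -3: AGG AGC AGG CTA CAT GCC CAT TTG GGC GAC ATG TGA TCA GAA CGC CTC TAC GTC ATG GCG AAT GCT ACA — ATG at 33, stop TGA at 36 → 6 nt.
Forward-strand max 12 nt; reverse-strand max 6 nt. The forward strand has the longer ORF.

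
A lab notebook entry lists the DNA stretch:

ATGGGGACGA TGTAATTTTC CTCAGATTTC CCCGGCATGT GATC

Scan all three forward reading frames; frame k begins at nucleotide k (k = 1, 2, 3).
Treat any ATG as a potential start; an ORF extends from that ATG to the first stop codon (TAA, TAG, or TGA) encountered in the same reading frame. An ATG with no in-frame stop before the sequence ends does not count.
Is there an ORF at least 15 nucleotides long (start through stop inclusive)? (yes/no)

yes

Frame 1: ATG GGG ACG ATG TAA TTT TCC TCA GAT TTC CCC GGC ATG TGA — ATG at 1, stop TAA at 13 → 15 nt; ATG at 10, stop TAA at 13 → 6 nt; ATG at 37, stop TGA at 40 → 6 nt.
Frame 2: TGG GGA CGA TGT AAT TTT CCT CAG ATT TCC CCG GCA TGT GAT — no ATG→stop ORF.
Frame 3: GGG GAC GAT GTA ATT TTC CTC AGA TTT CCC CGG CAT GTG ATC — no ATG→stop ORF.
Frame 1 has an ORF of 15 nucleotides (positions 1–15) ≥ 15, so yes.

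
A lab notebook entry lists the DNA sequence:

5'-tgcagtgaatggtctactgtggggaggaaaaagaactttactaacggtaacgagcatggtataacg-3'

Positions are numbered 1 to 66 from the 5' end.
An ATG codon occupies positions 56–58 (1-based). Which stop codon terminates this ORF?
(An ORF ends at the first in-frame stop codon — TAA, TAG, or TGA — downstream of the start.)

TAA

Codons from position 56: ATG (56–58), GTA (59–61), TAA (62–64).
The first in-frame stop codon is TAA.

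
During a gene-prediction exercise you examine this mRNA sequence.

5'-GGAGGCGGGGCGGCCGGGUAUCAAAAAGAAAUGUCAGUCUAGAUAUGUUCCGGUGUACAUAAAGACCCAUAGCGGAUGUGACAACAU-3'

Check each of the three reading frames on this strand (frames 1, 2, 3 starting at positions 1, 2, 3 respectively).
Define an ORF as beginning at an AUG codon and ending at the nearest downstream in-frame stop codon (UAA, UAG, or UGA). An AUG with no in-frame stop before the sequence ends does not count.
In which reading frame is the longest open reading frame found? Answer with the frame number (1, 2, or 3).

3

Frame 1: GGA GGC GGG GCG GCC GGG UAU CAA AAA GAA AUG UCA GUC UAG AUA UGU UCC GGU GUA CAU AAA GAC CCA UAG CGG AUG UGA CAA CAU — AUG at 31, stop UAG at 40 → 12 nt; AUG at 76, stop UGA at 79 → 6 nt.
Frame 2: GAG GCG GGG CGG CCG GGU AUC AAA AAG AAA UGU CAG UCU AGA UAU GUU CCG GUG UAC AUA AAG ACC CAU AGC GGA UGU GAC AAC — no AUG→stop ORF.
Frame 3: AGG CGG GGC GGC CGG GUA UCA AAA AGA AAU GUC AGU CUA GAU AUG UUC CGG UGU ACA UAA AGA CCC AUA GCG GAU GUG ACA ACA — AUG at 45, stop UAA at 60 → 18 nt.
Longest ORF is 18 nt in frame 3 (positions 45–62).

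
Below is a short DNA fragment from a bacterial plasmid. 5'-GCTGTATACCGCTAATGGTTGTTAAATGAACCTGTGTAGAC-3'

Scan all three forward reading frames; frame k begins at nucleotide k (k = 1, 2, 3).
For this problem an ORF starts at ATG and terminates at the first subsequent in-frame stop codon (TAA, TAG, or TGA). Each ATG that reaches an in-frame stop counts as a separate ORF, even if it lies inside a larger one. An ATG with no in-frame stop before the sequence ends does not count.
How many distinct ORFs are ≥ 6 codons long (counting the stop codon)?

Frame 1: GCT GTA TAC CGC TAA TGG TTG TTA AAT GAA CCT GTG TAG — no ATG→stop ORF.
Frame 2: CTG TAT ACC GCT AAT GGT TGT TAA ATG AAC CTG TGT AGA — no ATG→stop ORF.
Frame 3: TGT ATA CCG CTA ATG GTT GTT AAA TGA ACC TGT GTA GAC — ATG at 15, stop TGA at 27 → 15 nt.
No ORF reaches 6 codons. Count = 0.

0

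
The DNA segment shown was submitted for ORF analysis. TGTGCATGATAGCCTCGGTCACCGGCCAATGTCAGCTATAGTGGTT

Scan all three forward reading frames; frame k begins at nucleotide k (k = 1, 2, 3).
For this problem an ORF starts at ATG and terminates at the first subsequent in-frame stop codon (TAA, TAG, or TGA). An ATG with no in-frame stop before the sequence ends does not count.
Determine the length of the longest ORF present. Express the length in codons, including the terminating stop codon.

12

Frame 1: TGT GCA TGA TAG CCT CGG TCA CCG GCC AAT GTC AGC TAT AGT GGT — no ATG→stop ORF.
Frame 2: GTG CAT GAT AGC CTC GGT CAC CGG CCA ATG TCA GCT ATA GTG GTT — no ATG→stop ORF.
Frame 3: TGC ATG ATA GCC TCG GTC ACC GGC CAA TGT CAG CTA TAG TGG — ATG at 6, stop TAG at 39 → 36 nt.
Longest: frame 3, positions 6–41, 36 nt = 12 codons = 11 aa. → 12 codons.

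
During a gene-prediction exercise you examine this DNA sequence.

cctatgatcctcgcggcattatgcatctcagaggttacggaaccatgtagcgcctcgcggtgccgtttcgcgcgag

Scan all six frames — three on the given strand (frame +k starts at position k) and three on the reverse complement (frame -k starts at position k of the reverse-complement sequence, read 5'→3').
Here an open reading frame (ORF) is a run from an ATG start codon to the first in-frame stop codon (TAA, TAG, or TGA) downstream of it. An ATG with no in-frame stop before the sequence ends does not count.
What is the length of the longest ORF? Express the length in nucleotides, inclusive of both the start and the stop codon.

Reverse complement (5'→3'): CTCGCGCGAAACGGCACCGCGAGGCGCTACATGGTTCCGTAACCTCTGAGATGCATAATGCCGCGAGGATCATAGG
Frame +1: CCT ATG ATC CTC GCG GCA TTA TGC ATC TCA GAG GTT ACG GAA CCA TGT AGC GCC TCG CGG TGC CGT TTC GCG CGA — no ATG→stop ORF.
Frame +2: CTA TGA TCC TCG CGG CAT TAT GCA TCT CAG AGG TTA CGG AAC CAT GTA GCG CCT CGC GGT GCC GTT TCG CGC GAG — no ATG→stop ORF.
Frame +3: TAT GAT CCT CGC GGC ATT ATG CAT CTC AGA GGT TAC GGA ACC ATG TAG CGC CTC GCG GTG CCG TTT CGC GCG — ATG at 21, stop TAG at 48 → 30 nt; ATG at 45, stop TAG at 48 → 6 nt.
Frame -1: CTC GCG CGA AAC GGC ACC GCG AGG CGC TAC ATG GTT CCG TAA CCT CTG AGA TGC ATA ATG CCG CGA GGA TCA TAG — ATG at 31, stop TAA at 40 → 12 nt; ATG at 58, stop TAG at 73 → 18 nt.
Frame -2: TCG CGC GAA ACG GCA CCG CGA GGC GCT ACA TGG TTC CGT AAC CTC TGA GAT GCA TAA TGC CGC GAG GAT CAT AGG — no ATG→stop ORF.
Frame -3: CGC GCG AAA CGG CAC CGC GAG GCG CTA CAT GGT TCC GTA ACC TCT GAG ATG CAT AAT GCC GCG AGG ATC ATA — no ATG→stop ORF.
Longest: frame +3, positions 21–50, 30 nt = 10 codons = 9 aa. → 30 nucleotides.

30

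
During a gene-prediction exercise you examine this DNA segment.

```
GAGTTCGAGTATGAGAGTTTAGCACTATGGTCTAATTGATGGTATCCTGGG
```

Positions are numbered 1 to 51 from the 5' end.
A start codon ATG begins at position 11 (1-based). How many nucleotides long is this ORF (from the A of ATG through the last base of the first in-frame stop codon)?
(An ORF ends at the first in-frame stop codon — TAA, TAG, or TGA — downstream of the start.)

12

Codons from position 11: ATG (11–13), AGA (14–16), GTT (17–19), TAG (20–22).
TAG is the first in-frame stop; ORF spans 11–22, 12 nucleotides.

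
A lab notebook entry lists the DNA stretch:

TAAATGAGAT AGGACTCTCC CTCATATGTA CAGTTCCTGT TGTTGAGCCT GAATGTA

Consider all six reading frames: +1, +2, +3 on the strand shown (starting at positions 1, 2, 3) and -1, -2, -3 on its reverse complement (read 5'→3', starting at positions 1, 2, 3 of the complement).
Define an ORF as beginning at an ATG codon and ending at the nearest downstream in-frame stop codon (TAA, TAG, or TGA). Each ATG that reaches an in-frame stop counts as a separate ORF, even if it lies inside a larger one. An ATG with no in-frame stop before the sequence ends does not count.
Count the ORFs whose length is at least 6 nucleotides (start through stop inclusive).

2

Reverse complement (5'→3'): TACATTCAGGCTCAACAACAGGAACTGTACATATGAGGGAGAGTCCTATCTCATTTA
Frame +1: TAA ATG AGA TAG GAC TCT CCC TCA TAT GTA CAG TTC CTG TTG TTG AGC CTG AAT GTA — ATG at 4, stop TAG at 10 → 9 nt.
Frame +2: AAA TGA GAT AGG ACT CTC CCT CAT ATG TAC AGT TCC TGT TGT TGA GCC TGA ATG — ATG at 26, stop TGA at 44 → 21 nt.
Frame +3: AAT GAG ATA GGA CTC TCC CTC ATA TGT ACA GTT CCT GTT GTT GAG CCT GAA TGT — no ATG→stop ORF.
Frame -1: TAC ATT CAG GCT CAA CAA CAG GAA CTG TAC ATA TGA GGG AGA GTC CTA TCT CAT TTA — no ATG→stop ORF.
Frame -2: ACA TTC AGG CTC AAC AAC AGG AAC TGT ACA TAT GAG GGA GAG TCC TAT CTC ATT — no ATG→stop ORF.
Frame -3: CAT TCA GGC TCA ACA ACA GGA ACT GTA CAT ATG AGG GAG AGT CCT ATC TCA TTT — no ATG→stop ORF.
ORFs ≥ 6 nucleotides: frame +1 4–12 (9 nucleotides), frame +2 26–46 (21 nucleotides). Count = 2.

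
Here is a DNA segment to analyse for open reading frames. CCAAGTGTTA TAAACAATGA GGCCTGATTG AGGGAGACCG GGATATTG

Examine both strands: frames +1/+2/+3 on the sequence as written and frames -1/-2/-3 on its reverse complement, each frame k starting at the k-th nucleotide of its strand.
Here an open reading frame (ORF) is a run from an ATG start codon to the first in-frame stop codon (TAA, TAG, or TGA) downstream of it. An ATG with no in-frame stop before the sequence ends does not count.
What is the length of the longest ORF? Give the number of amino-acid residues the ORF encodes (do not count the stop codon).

Reverse complement (5'→3'): CAATATCCCGGTCTCCCTCAATCAGGCCTCATTGTTTATAACACTTGG
Frame +1: CCA AGT GTT ATA AAC AAT GAG GCC TGA TTG AGG GAG ACC GGG ATA TTG — no ATG→stop ORF.
Frame +2: CAA GTG TTA TAA ACA ATG AGG CCT GAT TGA GGG AGA CCG GGA TAT — ATG at 17, stop TGA at 29 → 15 nt.
Frame +3: AAG TGT TAT AAA CAA TGA GGC CTG ATT GAG GGA GAC CGG GAT ATT — no ATG→stop ORF.
Frame -1: CAA TAT CCC GGT CTC CCT CAA TCA GGC CTC ATT GTT TAT AAC ACT TGG — no ATG→stop ORF.
Frame -2: AAT ATC CCG GTC TCC CTC AAT CAG GCC TCA TTG TTT ATA ACA CTT — no ATG→stop ORF.
Frame -3: ATA TCC CGG TCT CCC TCA ATC AGG CCT CAT TGT TTA TAA CAC TTG — no ATG→stop ORF.
Longest: frame +2, positions 17–31, 15 nt = 5 codons = 4 aa. → 4 amino acids.

4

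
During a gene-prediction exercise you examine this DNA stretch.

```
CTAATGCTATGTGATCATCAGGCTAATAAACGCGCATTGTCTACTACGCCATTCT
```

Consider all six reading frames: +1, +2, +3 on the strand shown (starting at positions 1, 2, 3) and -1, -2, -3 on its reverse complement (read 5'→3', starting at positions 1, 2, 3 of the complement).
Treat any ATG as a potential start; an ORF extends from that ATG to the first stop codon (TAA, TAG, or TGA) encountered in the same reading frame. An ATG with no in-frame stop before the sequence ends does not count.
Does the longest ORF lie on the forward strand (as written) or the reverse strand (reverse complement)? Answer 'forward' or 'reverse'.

reverse

Reverse complement (5'→3'): AGAATGGCGTAGTAGACAATGCGCGTTTATTAGCCTGATGATCACATAGCATTAG
Frame +1: CTA ATG CTA TGT GAT CAT CAG GCT AAT AAA CGC GCA TTG TCT ACT ACG CCA TTC — no ATG→stop ORF.
Frame +2: TAA TGC TAT GTG ATC ATC AGG CTA ATA AAC GCG CAT TGT CTA CTA CGC CAT TCT — no ATG→stop ORF.
Frame +3: AAT GCT ATG TGA TCA TCA GGC TAA TAA ACG CGC ATT GTC TAC TAC GCC ATT — ATG at 9, stop TGA at 12 → 6 nt.
Frame -1: AGA ATG GCG TAG TAG ACA ATG CGC GTT TAT TAG CCT GAT GAT CAC ATA GCA TTA — ATG at 4, stop TAG at 10 → 9 nt; ATG at 19, stop TAG at 31 → 15 nt.
Frame -2: GAA TGG CGT AGT AGA CAA TGC GCG TTT ATT AGC CTG ATG ATC ACA TAG CAT TAG — ATG at 38, stop TAG at 47 → 12 nt.
Frame -3: AAT GGC GTA GTA GAC AAT GCG CGT TTA TTA GCC TGA TGA TCA CAT AGC ATT — no ATG→stop ORF.
Forward-strand max 6 nt; reverse-strand max 15 nt. The reverse strand has the longer ORF.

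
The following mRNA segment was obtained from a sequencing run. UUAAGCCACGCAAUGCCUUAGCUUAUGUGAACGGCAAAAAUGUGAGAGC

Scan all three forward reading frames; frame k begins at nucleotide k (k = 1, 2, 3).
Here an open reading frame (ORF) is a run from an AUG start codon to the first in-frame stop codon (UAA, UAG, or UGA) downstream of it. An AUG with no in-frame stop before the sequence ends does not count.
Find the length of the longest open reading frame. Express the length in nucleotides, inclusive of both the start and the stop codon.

Frame 1: UUA AGC CAC GCA AUG CCU UAG CUU AUG UGA ACG GCA AAA AUG UGA GAG — AUG at 13, stop UAG at 19 → 9 nt; AUG at 25, stop UGA at 28 → 6 nt; AUG at 40, stop UGA at 43 → 6 nt.
Frame 2: UAA GCC ACG CAA UGC CUU AGC UUA UGU GAA CGG CAA AAA UGU GAG AGC — no AUG→stop ORF.
Frame 3: AAG CCA CGC AAU GCC UUA GCU UAU GUG AAC GGC AAA AAU GUG AGA — no AUG→stop ORF.
Longest: frame 1, positions 13–21, 9 nt = 3 codons = 2 aa. → 9 nucleotides.

9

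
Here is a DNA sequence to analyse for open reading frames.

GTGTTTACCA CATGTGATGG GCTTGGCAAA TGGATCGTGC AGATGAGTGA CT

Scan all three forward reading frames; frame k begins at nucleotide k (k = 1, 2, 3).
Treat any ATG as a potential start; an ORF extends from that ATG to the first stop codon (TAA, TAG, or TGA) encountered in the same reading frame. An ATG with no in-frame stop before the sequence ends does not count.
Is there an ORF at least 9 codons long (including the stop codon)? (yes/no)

yes

Frame 1: GTG TTT ACC ACA TGT GAT GGG CTT GGC AAA TGG ATC GTG CAG ATG AGT GAC — no ATG→stop ORF.
Frame 2: TGT TTA CCA CAT GTG ATG GGC TTG GCA AAT GGA TCG TGC AGA TGA GTG ACT — ATG at 17, stop TGA at 44 → 30 nt.
Frame 3: GTT TAC CAC ATG TGA TGG GCT TGG CAA ATG GAT CGT GCA GAT GAG TGA — ATG at 12, stop TGA at 15 → 6 nt; ATG at 30, stop TGA at 48 → 21 nt.
Frame 2 has an ORF of 10 codons (positions 17–46) ≥ 9, so yes.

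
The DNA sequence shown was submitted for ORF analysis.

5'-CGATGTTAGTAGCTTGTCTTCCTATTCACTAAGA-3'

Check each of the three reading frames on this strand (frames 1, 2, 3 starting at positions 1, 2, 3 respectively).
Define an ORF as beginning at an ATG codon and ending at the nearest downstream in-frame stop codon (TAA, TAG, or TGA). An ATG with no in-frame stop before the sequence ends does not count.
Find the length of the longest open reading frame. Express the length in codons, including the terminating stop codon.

10

Frame 1: CGA TGT TAG TAG CTT GTC TTC CTA TTC ACT AAG — no ATG→stop ORF.
Frame 2: GAT GTT AGT AGC TTG TCT TCC TAT TCA CTA AGA — no ATG→stop ORF.
Frame 3: ATG TTA GTA GCT TGT CTT CCT ATT CAC TAA — ATG at 3, stop TAA at 30 → 30 nt.
Longest: frame 3, positions 3–32, 30 nt = 10 codons = 9 aa. → 10 codons.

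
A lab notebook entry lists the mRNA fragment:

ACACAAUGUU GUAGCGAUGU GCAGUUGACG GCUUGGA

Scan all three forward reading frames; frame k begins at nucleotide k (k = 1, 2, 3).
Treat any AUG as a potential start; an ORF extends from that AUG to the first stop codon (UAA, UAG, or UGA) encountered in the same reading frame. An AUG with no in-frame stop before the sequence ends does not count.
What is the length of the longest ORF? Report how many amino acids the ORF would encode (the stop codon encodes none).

Frame 1: ACA CAA UGU UGU AGC GAU GUG CAG UUG ACG GCU UGG — no AUG→stop ORF.
Frame 2: CAC AAU GUU GUA GCG AUG UGC AGU UGA CGG CUU GGA — AUG at 17, stop UGA at 26 → 12 nt.
Frame 3: ACA AUG UUG UAG CGA UGU GCA GUU GAC GGC UUG — AUG at 6, stop UAG at 12 → 9 nt.
Longest: frame 2, positions 17–28, 12 nt = 4 codons = 3 aa. → 3 amino acids.

3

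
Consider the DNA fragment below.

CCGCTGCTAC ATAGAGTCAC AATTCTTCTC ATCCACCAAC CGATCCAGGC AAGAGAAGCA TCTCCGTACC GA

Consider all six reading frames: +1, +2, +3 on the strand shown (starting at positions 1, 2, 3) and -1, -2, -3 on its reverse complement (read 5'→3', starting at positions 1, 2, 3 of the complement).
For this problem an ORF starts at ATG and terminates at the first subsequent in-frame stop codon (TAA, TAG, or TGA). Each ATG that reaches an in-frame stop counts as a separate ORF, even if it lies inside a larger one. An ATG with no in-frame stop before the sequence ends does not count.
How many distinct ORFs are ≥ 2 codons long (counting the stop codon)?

2

Reverse complement (5'→3'): TCGGTACGGAGATGCTTCTCTTGCCTGGATCGGTTGGTGGATGAGAAGAATTGTGACTCTATGTAGCAGCGG
Frame +1: CCG CTG CTA CAT AGA GTC ACA ATT CTT CTC ATC CAC CAA CCG ATC CAG GCA AGA GAA GCA TCT CCG TAC CGA — no ATG→stop ORF.
Frame +2: CGC TGC TAC ATA GAG TCA CAA TTC TTC TCA TCC ACC AAC CGA TCC AGG CAA GAG AAG CAT CTC CGT ACC — no ATG→stop ORF.
Frame +3: GCT GCT ACA TAG AGT CAC AAT TCT TCT CAT CCA CCA ACC GAT CCA GGC AAG AGA AGC ATC TCC GTA CCG — no ATG→stop ORF.
Frame -1: TCG GTA CGG AGA TGC TTC TCT TGC CTG GAT CGG TTG GTG GAT GAG AAG AAT TGT GAC TCT ATG TAG CAG CGG — ATG at 61, stop TAG at 64 → 6 nt.
Frame -2: CGG TAC GGA GAT GCT TCT CTT GCC TGG ATC GGT TGG TGG ATG AGA AGA ATT GTG ACT CTA TGT AGC AGC — no ATG→stop ORF.
Frame -3: GGT ACG GAG ATG CTT CTC TTG CCT GGA TCG GTT GGT GGA TGA GAA GAA TTG TGA CTC TAT GTA GCA GCG — ATG at 12, stop TGA at 42 → 33 nt.
ORFs ≥ 2 codons: frame -1 61–66 (2 codons), frame -3 12–44 (11 codons). Count = 2.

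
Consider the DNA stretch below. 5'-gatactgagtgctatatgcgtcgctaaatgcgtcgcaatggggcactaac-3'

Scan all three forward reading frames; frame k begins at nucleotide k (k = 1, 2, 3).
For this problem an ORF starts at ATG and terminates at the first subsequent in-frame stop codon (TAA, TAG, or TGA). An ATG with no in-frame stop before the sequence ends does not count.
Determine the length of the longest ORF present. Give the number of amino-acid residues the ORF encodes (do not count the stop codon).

Frame 1: GAT ACT GAG TGC TAT ATG CGT CGC TAA ATG CGT CGC AAT GGG GCA CTA — ATG at 16, stop TAA at 25 → 12 nt.
Frame 2: ATA CTG AGT GCT ATA TGC GTC GCT AAA TGC GTC GCA ATG GGG CAC TAA — ATG at 38, stop TAA at 47 → 12 nt.
Frame 3: TAC TGA GTG CTA TAT GCG TCG CTA AAT GCG TCG CAA TGG GGC ACT AAC — no ATG→stop ORF.
Longest: frame 1, positions 16–27, 12 nt = 4 codons = 3 aa. → 3 amino acids.

3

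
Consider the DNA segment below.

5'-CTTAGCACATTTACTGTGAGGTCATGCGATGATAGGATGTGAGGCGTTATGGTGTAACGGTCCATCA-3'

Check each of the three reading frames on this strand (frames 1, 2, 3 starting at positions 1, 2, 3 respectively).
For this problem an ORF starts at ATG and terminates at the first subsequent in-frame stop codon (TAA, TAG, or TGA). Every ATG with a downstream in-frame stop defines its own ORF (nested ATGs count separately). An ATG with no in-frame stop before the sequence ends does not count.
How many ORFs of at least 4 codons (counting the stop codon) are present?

Frame 1: CTT AGC ACA TTT ACT GTG AGG TCA TGC GAT GAT AGG ATG TGA GGC GTT ATG GTG TAA CGG TCC ATC — ATG at 37, stop TGA at 40 → 6 nt; ATG at 49, stop TAA at 55 → 9 nt.
Frame 2: TTA GCA CAT TTA CTG TGA GGT CAT GCG ATG ATA GGA TGT GAG GCG TTA TGG TGT AAC GGT CCA TCA — no ATG→stop ORF.
Frame 3: TAG CAC ATT TAC TGT GAG GTC ATG CGA TGA TAG GAT GTG AGG CGT TAT GGT GTA ACG GTC CAT — ATG at 24, stop TGA at 30 → 9 nt.
No ORF reaches 4 codons. Count = 0.

0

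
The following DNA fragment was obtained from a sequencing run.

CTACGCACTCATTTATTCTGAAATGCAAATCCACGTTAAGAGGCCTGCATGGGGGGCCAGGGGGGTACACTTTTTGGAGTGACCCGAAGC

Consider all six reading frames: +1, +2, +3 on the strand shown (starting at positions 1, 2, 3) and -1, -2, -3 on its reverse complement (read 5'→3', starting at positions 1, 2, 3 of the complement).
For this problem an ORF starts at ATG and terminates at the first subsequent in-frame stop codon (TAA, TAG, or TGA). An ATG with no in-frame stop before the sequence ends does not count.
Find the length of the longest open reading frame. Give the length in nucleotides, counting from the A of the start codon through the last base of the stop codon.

60

Reverse complement (5'→3'): GCTTCGGGTCACTCCAAAAAGTGTACCCCCCTGGCCCCCCATGCAGGCCTCTTAACGTGGATTTGCATTTCAGAATAAATGAGTGCGTAG
Frame +1: CTA CGC ACT CAT TTA TTC TGA AAT GCA AAT CCA CGT TAA GAG GCC TGC ATG GGG GGC CAG GGG GGT ACA CTT TTT GGA GTG ACC CGA AGC — no ATG→stop ORF.
Frame +2: TAC GCA CTC ATT TAT TCT GAA ATG CAA ATC CAC GTT AAG AGG CCT GCA TGG GGG GCC AGG GGG GTA CAC TTT TTG GAG TGA CCC GAA — ATG at 23, stop TGA at 80 → 60 nt.
Frame +3: ACG CAC TCA TTT ATT CTG AAA TGC AAA TCC ACG TTA AGA GGC CTG CAT GGG GGG CCA GGG GGG TAC ACT TTT TGG AGT GAC CCG AAG — no ATG→stop ORF.
Frame -1: GCT TCG GGT CAC TCC AAA AAG TGT ACC CCC CTG GCC CCC CAT GCA GGC CTC TTA ACG TGG ATT TGC ATT TCA GAA TAA ATG AGT GCG TAG — ATG at 79, stop TAG at 88 → 12 nt.
Frame -2: CTT CGG GTC ACT CCA AAA AGT GTA CCC CCC TGG CCC CCC ATG CAG GCC TCT TAA CGT GGA TTT GCA TTT CAG AAT AAA TGA GTG CGT — ATG at 41, stop TAA at 53 → 15 nt.
Frame -3: TTC GGG TCA CTC CAA AAA GTG TAC CCC CCT GGC CCC CCA TGC AGG CCT CTT AAC GTG GAT TTG CAT TTC AGA ATA AAT GAG TGC GTA — no ATG→stop ORF.
Longest: frame +2, positions 23–82, 60 nt = 20 codons = 19 aa. → 60 nucleotides.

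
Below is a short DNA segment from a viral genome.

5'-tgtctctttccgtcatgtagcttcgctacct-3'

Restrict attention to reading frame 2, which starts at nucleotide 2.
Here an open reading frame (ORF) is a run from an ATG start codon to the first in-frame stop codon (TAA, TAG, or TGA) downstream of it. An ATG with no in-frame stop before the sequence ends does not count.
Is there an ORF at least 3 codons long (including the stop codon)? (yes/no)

no

Frame 2: GTC TCT TTC CGT CAT GTA GCT TCG CTA CCT — no ATG→stop ORF.
Largest ORF found is 0 codons < 3, so no.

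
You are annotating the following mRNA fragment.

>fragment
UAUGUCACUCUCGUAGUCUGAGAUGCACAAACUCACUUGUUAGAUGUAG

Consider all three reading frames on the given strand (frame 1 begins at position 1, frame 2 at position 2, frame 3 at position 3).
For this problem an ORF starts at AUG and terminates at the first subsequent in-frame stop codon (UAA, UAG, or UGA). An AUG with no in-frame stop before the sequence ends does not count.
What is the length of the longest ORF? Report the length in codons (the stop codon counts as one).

Frame 1: UAU GUC ACU CUC GUA GUC UGA GAU GCA CAA ACU CAC UUG UUA GAU GUA — no AUG→stop ORF.
Frame 2: AUG UCA CUC UCG UAG UCU GAG AUG CAC AAA CUC ACU UGU UAG AUG UAG — AUG at 2, stop UAG at 14 → 15 nt; AUG at 23, stop UAG at 41 → 21 nt; AUG at 44, stop UAG at 47 → 6 nt.
Frame 3: UGU CAC UCU CGU AGU CUG AGA UGC ACA AAC UCA CUU GUU AGA UGU — no AUG→stop ORF.
Longest: frame 2, positions 23–43, 21 nt = 7 codons = 6 aa. → 7 codons.

7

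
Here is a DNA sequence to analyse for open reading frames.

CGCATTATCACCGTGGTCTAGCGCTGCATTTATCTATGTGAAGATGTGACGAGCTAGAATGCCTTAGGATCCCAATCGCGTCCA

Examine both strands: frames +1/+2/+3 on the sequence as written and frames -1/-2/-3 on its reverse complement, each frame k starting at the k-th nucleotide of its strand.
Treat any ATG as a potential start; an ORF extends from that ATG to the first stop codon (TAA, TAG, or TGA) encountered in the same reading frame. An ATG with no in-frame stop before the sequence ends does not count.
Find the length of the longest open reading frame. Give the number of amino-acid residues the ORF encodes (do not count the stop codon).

3

Reverse complement (5'→3'): TGGACGCGATTGGGATCCTAAGGCATTCTAGCTCGTCACATCTTCACATAGATAAATGCAGCGCTAGACCACGGTGATAATGCG
Frame +1: CGC ATT ATC ACC GTG GTC TAG CGC TGC ATT TAT CTA TGT GAA GAT GTG ACG AGC TAG AAT GCC TTA GGA TCC CAA TCG CGT CCA — no ATG→stop ORF.
Frame +2: GCA TTA TCA CCG TGG TCT AGC GCT GCA TTT ATC TAT GTG AAG ATG TGA CGA GCT AGA ATG CCT TAG GAT CCC AAT CGC GTC — ATG at 44, stop TGA at 47 → 6 nt; ATG at 59, stop TAG at 65 → 9 nt.
Frame +3: CAT TAT CAC CGT GGT CTA GCG CTG CAT TTA TCT ATG TGA AGA TGT GAC GAG CTA GAA TGC CTT AGG ATC CCA ATC GCG TCC — ATG at 36, stop TGA at 39 → 6 nt.
Frame -1: TGG ACG CGA TTG GGA TCC TAA GGC ATT CTA GCT CGT CAC ATC TTC ACA TAG ATA AAT GCA GCG CTA GAC CAC GGT GAT AAT GCG — no ATG→stop ORF.
Frame -2: GGA CGC GAT TGG GAT CCT AAG GCA TTC TAG CTC GTC ACA TCT TCA CAT AGA TAA ATG CAG CGC TAG ACC ACG GTG ATA ATG — ATG at 56, stop TAG at 65 → 12 nt.
Frame -3: GAC GCG ATT GGG ATC CTA AGG CAT TCT AGC TCG TCA CAT CTT CAC ATA GAT AAA TGC AGC GCT AGA CCA CGG TGA TAA TGC — no ATG→stop ORF.
Longest: frame -2, positions 56–67, 12 nt = 4 codons = 3 aa. → 3 amino acids.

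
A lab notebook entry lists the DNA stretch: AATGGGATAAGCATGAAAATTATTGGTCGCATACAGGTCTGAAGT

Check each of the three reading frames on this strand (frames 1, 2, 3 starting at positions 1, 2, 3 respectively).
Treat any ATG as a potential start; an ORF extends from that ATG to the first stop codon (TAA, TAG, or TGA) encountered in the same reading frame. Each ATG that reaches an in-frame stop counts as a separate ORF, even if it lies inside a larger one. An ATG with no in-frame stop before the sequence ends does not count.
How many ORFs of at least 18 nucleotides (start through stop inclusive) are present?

Frame 1: AAT GGG ATA AGC ATG AAA ATT ATT GGT CGC ATA CAG GTC TGA AGT — ATG at 13, stop TGA at 40 → 30 nt.
Frame 2: ATG GGA TAA GCA TGA AAA TTA TTG GTC GCA TAC AGG TCT GAA — ATG at 2, stop TAA at 8 → 9 nt.
Frame 3: TGG GAT AAG CAT GAA AAT TAT TGG TCG CAT ACA GGT CTG AAG — no ATG→stop ORF.
ORFs ≥ 18 nucleotides: frame 1 13–42 (30 nucleotides). Count = 1.

1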